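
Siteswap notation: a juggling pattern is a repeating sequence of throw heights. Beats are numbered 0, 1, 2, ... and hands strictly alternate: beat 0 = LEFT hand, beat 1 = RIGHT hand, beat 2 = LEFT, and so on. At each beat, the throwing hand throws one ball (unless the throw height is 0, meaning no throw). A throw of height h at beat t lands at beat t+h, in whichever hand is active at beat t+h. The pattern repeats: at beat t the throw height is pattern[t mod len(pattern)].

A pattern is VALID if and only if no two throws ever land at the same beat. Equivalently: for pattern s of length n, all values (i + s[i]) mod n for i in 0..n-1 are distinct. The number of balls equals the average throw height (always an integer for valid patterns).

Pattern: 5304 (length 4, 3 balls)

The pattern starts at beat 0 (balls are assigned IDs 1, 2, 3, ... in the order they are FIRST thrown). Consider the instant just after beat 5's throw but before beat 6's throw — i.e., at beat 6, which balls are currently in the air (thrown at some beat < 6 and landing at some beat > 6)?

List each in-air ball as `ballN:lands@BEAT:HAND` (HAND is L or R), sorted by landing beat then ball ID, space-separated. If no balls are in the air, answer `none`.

Answer: ball3:lands@7:R ball1:lands@8:L ball2:lands@9:R

Derivation:
Beat 0 (L): throw ball1 h=5 -> lands@5:R; in-air after throw: [b1@5:R]
Beat 1 (R): throw ball2 h=3 -> lands@4:L; in-air after throw: [b2@4:L b1@5:R]
Beat 3 (R): throw ball3 h=4 -> lands@7:R; in-air after throw: [b2@4:L b1@5:R b3@7:R]
Beat 4 (L): throw ball2 h=5 -> lands@9:R; in-air after throw: [b1@5:R b3@7:R b2@9:R]
Beat 5 (R): throw ball1 h=3 -> lands@8:L; in-air after throw: [b3@7:R b1@8:L b2@9:R]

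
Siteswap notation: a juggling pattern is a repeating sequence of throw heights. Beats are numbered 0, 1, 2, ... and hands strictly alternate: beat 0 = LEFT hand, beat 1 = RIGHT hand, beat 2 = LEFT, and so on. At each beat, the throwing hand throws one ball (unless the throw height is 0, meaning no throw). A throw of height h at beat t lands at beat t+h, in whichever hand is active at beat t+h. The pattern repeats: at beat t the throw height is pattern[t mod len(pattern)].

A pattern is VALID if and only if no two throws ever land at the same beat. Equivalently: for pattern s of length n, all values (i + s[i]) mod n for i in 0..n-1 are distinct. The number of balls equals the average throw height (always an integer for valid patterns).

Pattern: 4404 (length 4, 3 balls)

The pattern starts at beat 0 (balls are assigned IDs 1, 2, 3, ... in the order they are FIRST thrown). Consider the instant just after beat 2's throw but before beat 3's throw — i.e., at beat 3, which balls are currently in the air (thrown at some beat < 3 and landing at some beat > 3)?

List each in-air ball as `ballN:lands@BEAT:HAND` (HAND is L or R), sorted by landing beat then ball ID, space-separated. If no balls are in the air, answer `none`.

Beat 0 (L): throw ball1 h=4 -> lands@4:L; in-air after throw: [b1@4:L]
Beat 1 (R): throw ball2 h=4 -> lands@5:R; in-air after throw: [b1@4:L b2@5:R]
Beat 3 (R): throw ball3 h=4 -> lands@7:R; in-air after throw: [b1@4:L b2@5:R b3@7:R]

Answer: ball1:lands@4:L ball2:lands@5:R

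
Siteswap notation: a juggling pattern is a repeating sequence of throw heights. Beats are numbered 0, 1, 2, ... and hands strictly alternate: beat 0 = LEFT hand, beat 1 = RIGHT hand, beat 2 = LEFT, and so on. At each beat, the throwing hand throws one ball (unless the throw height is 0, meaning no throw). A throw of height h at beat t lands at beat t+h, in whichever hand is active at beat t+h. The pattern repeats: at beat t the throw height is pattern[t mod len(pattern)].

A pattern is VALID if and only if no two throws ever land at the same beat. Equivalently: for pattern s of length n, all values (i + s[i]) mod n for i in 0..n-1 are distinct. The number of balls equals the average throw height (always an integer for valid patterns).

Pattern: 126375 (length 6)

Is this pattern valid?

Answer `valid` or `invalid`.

Answer: valid

Derivation:
i=0: (i + s[i]) mod n = (0 + 1) mod 6 = 1
i=1: (i + s[i]) mod n = (1 + 2) mod 6 = 3
i=2: (i + s[i]) mod n = (2 + 6) mod 6 = 2
i=3: (i + s[i]) mod n = (3 + 3) mod 6 = 0
i=4: (i + s[i]) mod n = (4 + 7) mod 6 = 5
i=5: (i + s[i]) mod n = (5 + 5) mod 6 = 4
Residues: [1, 3, 2, 0, 5, 4], distinct: True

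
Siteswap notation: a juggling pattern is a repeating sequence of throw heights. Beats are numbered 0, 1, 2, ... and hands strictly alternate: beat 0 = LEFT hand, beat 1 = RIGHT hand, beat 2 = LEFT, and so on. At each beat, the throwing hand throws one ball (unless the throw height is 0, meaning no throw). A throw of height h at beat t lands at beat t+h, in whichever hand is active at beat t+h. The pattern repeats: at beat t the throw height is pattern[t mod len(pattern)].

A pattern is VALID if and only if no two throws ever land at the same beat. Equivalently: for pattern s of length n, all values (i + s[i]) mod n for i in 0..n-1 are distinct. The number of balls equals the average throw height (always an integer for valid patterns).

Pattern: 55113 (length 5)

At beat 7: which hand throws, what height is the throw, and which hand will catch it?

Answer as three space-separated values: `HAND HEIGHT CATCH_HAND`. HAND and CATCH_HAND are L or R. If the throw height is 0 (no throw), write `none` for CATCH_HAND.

Answer: R 1 L

Derivation:
Beat 7: 7 mod 2 = 1, so hand = R
Throw height = pattern[7 mod 5] = pattern[2] = 1
Lands at beat 7+1=8, 8 mod 2 = 0, so catch hand = L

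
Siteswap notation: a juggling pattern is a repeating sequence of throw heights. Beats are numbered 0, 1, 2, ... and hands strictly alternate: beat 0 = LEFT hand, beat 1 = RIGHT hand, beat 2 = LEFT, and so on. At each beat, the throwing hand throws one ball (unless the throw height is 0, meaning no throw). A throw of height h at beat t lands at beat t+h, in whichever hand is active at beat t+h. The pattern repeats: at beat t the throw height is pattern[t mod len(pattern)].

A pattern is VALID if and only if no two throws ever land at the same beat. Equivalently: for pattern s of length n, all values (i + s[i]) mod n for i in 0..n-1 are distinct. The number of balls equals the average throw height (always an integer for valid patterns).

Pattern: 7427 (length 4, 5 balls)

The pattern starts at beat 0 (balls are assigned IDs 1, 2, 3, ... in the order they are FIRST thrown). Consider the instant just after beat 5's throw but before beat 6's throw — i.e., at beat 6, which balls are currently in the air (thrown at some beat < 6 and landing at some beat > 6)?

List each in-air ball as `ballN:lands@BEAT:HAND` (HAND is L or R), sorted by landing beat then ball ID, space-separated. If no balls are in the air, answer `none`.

Answer: ball1:lands@7:R ball2:lands@9:R ball4:lands@10:L ball3:lands@11:R

Derivation:
Beat 0 (L): throw ball1 h=7 -> lands@7:R; in-air after throw: [b1@7:R]
Beat 1 (R): throw ball2 h=4 -> lands@5:R; in-air after throw: [b2@5:R b1@7:R]
Beat 2 (L): throw ball3 h=2 -> lands@4:L; in-air after throw: [b3@4:L b2@5:R b1@7:R]
Beat 3 (R): throw ball4 h=7 -> lands@10:L; in-air after throw: [b3@4:L b2@5:R b1@7:R b4@10:L]
Beat 4 (L): throw ball3 h=7 -> lands@11:R; in-air after throw: [b2@5:R b1@7:R b4@10:L b3@11:R]
Beat 5 (R): throw ball2 h=4 -> lands@9:R; in-air after throw: [b1@7:R b2@9:R b4@10:L b3@11:R]
Beat 6 (L): throw ball5 h=2 -> lands@8:L; in-air after throw: [b1@7:R b5@8:L b2@9:R b4@10:L b3@11:R]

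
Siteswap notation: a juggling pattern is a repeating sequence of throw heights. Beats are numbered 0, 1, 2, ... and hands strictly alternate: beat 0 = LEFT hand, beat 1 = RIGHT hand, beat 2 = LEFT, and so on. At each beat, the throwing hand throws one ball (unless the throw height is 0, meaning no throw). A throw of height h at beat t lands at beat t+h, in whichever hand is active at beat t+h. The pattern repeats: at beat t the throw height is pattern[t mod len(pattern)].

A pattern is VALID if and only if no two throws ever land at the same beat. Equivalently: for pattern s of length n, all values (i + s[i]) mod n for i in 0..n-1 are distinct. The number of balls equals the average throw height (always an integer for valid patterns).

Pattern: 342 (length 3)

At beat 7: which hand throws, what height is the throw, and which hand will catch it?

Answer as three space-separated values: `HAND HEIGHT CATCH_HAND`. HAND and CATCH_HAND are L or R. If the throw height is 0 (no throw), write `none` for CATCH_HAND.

Beat 7: 7 mod 2 = 1, so hand = R
Throw height = pattern[7 mod 3] = pattern[1] = 4
Lands at beat 7+4=11, 11 mod 2 = 1, so catch hand = R

Answer: R 4 R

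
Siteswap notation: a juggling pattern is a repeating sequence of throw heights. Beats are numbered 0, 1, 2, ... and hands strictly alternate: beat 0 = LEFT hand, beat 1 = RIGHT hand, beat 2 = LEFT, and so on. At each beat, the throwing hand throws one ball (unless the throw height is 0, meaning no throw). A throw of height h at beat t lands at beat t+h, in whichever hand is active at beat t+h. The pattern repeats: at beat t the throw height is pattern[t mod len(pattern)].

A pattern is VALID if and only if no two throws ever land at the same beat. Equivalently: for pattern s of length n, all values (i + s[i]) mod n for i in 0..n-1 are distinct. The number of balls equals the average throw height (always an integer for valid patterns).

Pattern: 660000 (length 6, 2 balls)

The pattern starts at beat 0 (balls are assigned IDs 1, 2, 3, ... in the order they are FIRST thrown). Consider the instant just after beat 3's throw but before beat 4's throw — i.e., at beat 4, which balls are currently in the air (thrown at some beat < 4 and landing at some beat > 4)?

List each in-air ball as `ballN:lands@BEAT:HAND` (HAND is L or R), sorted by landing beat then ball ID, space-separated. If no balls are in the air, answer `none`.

Answer: ball1:lands@6:L ball2:lands@7:R

Derivation:
Beat 0 (L): throw ball1 h=6 -> lands@6:L; in-air after throw: [b1@6:L]
Beat 1 (R): throw ball2 h=6 -> lands@7:R; in-air after throw: [b1@6:L b2@7:R]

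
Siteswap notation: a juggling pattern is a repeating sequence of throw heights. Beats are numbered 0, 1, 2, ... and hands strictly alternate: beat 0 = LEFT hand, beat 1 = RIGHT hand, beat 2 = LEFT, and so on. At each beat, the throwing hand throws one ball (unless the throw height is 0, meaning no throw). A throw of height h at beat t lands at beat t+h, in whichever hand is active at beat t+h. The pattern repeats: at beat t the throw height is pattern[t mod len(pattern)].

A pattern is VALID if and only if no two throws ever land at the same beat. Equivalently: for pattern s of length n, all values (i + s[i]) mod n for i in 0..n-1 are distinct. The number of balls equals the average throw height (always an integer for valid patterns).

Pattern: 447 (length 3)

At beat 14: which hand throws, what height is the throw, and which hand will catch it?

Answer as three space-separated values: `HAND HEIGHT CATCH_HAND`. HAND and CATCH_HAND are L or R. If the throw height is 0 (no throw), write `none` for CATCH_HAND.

Beat 14: 14 mod 2 = 0, so hand = L
Throw height = pattern[14 mod 3] = pattern[2] = 7
Lands at beat 14+7=21, 21 mod 2 = 1, so catch hand = R

Answer: L 7 R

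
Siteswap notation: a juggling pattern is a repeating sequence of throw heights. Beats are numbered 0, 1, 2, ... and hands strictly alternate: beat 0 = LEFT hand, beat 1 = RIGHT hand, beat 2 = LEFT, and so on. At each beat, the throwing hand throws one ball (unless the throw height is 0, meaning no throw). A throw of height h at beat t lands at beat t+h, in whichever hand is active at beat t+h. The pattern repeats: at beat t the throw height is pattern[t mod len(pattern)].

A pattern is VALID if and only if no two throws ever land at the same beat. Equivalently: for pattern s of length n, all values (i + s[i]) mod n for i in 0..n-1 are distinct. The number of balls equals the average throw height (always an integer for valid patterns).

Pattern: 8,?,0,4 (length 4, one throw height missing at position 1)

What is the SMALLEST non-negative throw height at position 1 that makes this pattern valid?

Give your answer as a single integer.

Answer: 0

Derivation:
i=0: (0 + 8) mod 4 = 0
i=1: s[i]=? (unknown)
i=2: (2 + 0) mod 4 = 2
i=3: (3 + 4) mod 4 = 3
Known residues: [0, 2, 3]; need a permutation of 0..3, so missing residue r = 1
Need (1 + s) mod 4 = 1; smallest s = (1 - 1) mod 4 = 0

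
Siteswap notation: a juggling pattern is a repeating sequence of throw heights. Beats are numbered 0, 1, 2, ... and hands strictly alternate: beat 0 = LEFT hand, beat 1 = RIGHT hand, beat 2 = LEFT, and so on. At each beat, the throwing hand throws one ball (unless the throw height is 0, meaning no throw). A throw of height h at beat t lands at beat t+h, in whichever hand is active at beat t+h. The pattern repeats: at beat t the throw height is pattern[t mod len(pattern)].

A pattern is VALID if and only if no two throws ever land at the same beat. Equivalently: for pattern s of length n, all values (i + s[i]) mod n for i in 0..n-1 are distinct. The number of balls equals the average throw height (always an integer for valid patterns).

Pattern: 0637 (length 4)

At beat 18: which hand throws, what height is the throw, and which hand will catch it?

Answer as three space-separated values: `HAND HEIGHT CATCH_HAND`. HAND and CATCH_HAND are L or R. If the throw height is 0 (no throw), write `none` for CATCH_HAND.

Answer: L 3 R

Derivation:
Beat 18: 18 mod 2 = 0, so hand = L
Throw height = pattern[18 mod 4] = pattern[2] = 3
Lands at beat 18+3=21, 21 mod 2 = 1, so catch hand = R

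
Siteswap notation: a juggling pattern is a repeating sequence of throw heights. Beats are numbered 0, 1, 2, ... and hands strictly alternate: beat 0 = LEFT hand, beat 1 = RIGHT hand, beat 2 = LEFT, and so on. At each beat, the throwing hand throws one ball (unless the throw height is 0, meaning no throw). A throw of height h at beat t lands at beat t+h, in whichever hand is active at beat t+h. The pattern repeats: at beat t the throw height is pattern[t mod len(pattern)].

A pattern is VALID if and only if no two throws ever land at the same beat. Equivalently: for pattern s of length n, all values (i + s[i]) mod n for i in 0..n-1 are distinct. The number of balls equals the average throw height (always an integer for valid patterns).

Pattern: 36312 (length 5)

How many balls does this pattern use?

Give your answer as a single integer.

Pattern = [3, 6, 3, 1, 2], length n = 5
  position 0: throw height = 3, running sum = 3
  position 1: throw height = 6, running sum = 9
  position 2: throw height = 3, running sum = 12
  position 3: throw height = 1, running sum = 13
  position 4: throw height = 2, running sum = 15
Total sum = 15; balls = sum / n = 15 / 5 = 3

Answer: 3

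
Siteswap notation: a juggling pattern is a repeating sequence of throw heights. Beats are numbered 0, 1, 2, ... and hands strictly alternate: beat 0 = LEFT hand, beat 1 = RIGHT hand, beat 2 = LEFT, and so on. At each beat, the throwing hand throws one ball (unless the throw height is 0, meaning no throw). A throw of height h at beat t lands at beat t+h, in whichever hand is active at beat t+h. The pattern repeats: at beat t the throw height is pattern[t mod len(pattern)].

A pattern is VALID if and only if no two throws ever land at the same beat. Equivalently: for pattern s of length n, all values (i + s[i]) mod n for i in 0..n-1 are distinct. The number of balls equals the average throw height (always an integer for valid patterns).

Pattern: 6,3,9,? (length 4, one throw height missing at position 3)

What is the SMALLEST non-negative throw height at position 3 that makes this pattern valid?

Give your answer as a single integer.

i=0: (0 + 6) mod 4 = 2
i=1: (1 + 3) mod 4 = 0
i=2: (2 + 9) mod 4 = 3
i=3: s[i]=? (unknown)
Known residues: [0, 2, 3]; need a permutation of 0..3, so missing residue r = 1
Need (3 + s) mod 4 = 1; smallest s = (1 - 3) mod 4 = 2

Answer: 2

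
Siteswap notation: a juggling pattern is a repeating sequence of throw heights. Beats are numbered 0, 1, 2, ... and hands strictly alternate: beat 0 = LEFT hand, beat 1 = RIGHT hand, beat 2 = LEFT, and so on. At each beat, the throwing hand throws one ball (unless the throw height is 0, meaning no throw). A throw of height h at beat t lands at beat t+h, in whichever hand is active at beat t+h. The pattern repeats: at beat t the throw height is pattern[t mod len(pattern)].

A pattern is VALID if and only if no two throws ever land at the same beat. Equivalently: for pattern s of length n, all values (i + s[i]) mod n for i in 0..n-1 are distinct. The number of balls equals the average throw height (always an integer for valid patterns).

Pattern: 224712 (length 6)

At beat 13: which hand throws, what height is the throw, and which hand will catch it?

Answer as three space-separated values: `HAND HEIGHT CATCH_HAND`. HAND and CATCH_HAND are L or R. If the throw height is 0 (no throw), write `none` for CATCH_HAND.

Beat 13: 13 mod 2 = 1, so hand = R
Throw height = pattern[13 mod 6] = pattern[1] = 2
Lands at beat 13+2=15, 15 mod 2 = 1, so catch hand = R

Answer: R 2 R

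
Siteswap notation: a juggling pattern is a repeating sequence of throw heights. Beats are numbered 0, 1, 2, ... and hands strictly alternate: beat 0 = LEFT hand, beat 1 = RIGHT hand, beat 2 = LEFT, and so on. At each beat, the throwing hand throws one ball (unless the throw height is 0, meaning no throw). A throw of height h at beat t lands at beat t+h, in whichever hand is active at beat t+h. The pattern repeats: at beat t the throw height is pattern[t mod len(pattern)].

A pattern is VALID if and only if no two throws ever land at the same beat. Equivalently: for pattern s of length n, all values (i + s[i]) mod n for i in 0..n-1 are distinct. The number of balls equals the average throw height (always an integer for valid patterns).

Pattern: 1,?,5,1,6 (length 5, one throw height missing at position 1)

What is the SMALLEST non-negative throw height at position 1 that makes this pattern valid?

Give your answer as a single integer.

Answer: 2

Derivation:
i=0: (0 + 1) mod 5 = 1
i=1: s[i]=? (unknown)
i=2: (2 + 5) mod 5 = 2
i=3: (3 + 1) mod 5 = 4
i=4: (4 + 6) mod 5 = 0
Known residues: [0, 1, 2, 4]; need a permutation of 0..4, so missing residue r = 3
Need (1 + s) mod 5 = 3; smallest s = (3 - 1) mod 5 = 2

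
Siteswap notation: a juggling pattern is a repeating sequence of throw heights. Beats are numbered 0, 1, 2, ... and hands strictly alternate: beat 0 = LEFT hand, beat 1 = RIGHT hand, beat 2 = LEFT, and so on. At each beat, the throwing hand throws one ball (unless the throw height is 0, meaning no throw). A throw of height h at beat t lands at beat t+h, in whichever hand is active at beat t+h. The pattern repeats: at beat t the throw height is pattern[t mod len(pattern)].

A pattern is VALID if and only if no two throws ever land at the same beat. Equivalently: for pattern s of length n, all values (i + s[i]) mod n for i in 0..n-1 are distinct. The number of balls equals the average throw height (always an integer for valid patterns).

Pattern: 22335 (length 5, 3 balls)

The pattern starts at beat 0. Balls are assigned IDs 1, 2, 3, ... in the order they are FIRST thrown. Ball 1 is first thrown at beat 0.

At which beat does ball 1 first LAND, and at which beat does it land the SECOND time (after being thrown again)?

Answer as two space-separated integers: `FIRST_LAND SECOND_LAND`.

Answer: 2 5

Derivation:
Beat 0 (L): throw ball1 h=2 -> lands@2:L; in-air after throw: [b1@2:L]
Beat 1 (R): throw ball2 h=2 -> lands@3:R; in-air after throw: [b1@2:L b2@3:R]
Beat 2 (L): throw ball1 h=3 -> lands@5:R; in-air after throw: [b2@3:R b1@5:R]
Beat 3 (R): throw ball2 h=3 -> lands@6:L; in-air after throw: [b1@5:R b2@6:L]
Beat 4 (L): throw ball3 h=5 -> lands@9:R; in-air after throw: [b1@5:R b2@6:L b3@9:R]
Beat 5 (R): throw ball1 h=2 -> lands@7:R; in-air after throw: [b2@6:L b1@7:R b3@9:R]
Ball 1: thrown@0 h=2 -> first land @2; rethrown@2 h=3 -> second land @5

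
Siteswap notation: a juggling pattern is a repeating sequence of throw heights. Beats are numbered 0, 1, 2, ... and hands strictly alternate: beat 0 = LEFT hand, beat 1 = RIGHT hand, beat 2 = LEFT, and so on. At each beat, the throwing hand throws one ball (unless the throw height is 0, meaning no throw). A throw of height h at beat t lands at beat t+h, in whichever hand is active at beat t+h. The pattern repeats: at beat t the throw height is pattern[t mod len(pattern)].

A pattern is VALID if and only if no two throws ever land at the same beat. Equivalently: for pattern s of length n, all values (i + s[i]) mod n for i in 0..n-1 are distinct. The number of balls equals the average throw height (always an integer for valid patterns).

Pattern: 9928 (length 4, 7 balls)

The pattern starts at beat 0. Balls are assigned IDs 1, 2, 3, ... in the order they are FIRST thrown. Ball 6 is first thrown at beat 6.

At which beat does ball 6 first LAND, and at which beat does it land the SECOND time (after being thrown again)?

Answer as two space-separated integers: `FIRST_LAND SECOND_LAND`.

Answer: 8 17

Derivation:
Beat 0 (L): throw ball1 h=9 -> lands@9:R; in-air after throw: [b1@9:R]
Beat 1 (R): throw ball2 h=9 -> lands@10:L; in-air after throw: [b1@9:R b2@10:L]
Beat 2 (L): throw ball3 h=2 -> lands@4:L; in-air after throw: [b3@4:L b1@9:R b2@10:L]
Beat 3 (R): throw ball4 h=8 -> lands@11:R; in-air after throw: [b3@4:L b1@9:R b2@10:L b4@11:R]
Beat 4 (L): throw ball3 h=9 -> lands@13:R; in-air after throw: [b1@9:R b2@10:L b4@11:R b3@13:R]
Beat 5 (R): throw ball5 h=9 -> lands@14:L; in-air after throw: [b1@9:R b2@10:L b4@11:R b3@13:R b5@14:L]
Beat 6 (L): throw ball6 h=2 -> lands@8:L; in-air after throw: [b6@8:L b1@9:R b2@10:L b4@11:R b3@13:R b5@14:L]
Beat 7 (R): throw ball7 h=8 -> lands@15:R; in-air after throw: [b6@8:L b1@9:R b2@10:L b4@11:R b3@13:R b5@14:L b7@15:R]
Beat 8 (L): throw ball6 h=9 -> lands@17:R; in-air after throw: [b1@9:R b2@10:L b4@11:R b3@13:R b5@14:L b7@15:R b6@17:R]
Beat 9 (R): throw ball1 h=9 -> lands@18:L; in-air after throw: [b2@10:L b4@11:R b3@13:R b5@14:L b7@15:R b6@17:R b1@18:L]
Beat 10 (L): throw ball2 h=2 -> lands@12:L; in-air after throw: [b4@11:R b2@12:L b3@13:R b5@14:L b7@15:R b6@17:R b1@18:L]
Beat 11 (R): throw ball4 h=8 -> lands@19:R; in-air after throw: [b2@12:L b3@13:R b5@14:L b7@15:R b6@17:R b1@18:L b4@19:R]
Beat 12 (L): throw ball2 h=9 -> lands@21:R; in-air after throw: [b3@13:R b5@14:L b7@15:R b6@17:R b1@18:L b4@19:R b2@21:R]
Beat 13 (R): throw ball3 h=9 -> lands@22:L; in-air after throw: [b5@14:L b7@15:R b6@17:R b1@18:L b4@19:R b2@21:R b3@22:L]
Beat 14 (L): throw ball5 h=2 -> lands@16:L; in-air after throw: [b7@15:R b5@16:L b6@17:R b1@18:L b4@19:R b2@21:R b3@22:L]
Beat 15 (R): throw ball7 h=8 -> lands@23:R; in-air after throw: [b5@16:L b6@17:R b1@18:L b4@19:R b2@21:R b3@22:L b7@23:R]
Ball 6: thrown@6 h=2 -> first land @8; rethrown@8 h=9 -> second land @17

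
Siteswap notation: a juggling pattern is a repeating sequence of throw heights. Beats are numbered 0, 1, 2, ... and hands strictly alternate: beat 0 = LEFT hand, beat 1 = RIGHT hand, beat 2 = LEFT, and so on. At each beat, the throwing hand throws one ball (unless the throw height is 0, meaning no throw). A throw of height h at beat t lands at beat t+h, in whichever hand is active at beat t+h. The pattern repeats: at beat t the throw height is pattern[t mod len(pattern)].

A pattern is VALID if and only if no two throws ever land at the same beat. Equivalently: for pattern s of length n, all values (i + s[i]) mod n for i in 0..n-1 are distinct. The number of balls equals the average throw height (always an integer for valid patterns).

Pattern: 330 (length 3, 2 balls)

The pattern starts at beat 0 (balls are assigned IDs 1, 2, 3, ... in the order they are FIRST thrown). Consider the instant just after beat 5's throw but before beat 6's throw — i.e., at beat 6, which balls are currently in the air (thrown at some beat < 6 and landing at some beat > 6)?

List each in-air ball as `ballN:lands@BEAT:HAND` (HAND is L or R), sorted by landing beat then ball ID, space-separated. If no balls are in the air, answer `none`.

Answer: ball2:lands@7:R

Derivation:
Beat 0 (L): throw ball1 h=3 -> lands@3:R; in-air after throw: [b1@3:R]
Beat 1 (R): throw ball2 h=3 -> lands@4:L; in-air after throw: [b1@3:R b2@4:L]
Beat 3 (R): throw ball1 h=3 -> lands@6:L; in-air after throw: [b2@4:L b1@6:L]
Beat 4 (L): throw ball2 h=3 -> lands@7:R; in-air after throw: [b1@6:L b2@7:R]
Beat 6 (L): throw ball1 h=3 -> lands@9:R; in-air after throw: [b2@7:R b1@9:R]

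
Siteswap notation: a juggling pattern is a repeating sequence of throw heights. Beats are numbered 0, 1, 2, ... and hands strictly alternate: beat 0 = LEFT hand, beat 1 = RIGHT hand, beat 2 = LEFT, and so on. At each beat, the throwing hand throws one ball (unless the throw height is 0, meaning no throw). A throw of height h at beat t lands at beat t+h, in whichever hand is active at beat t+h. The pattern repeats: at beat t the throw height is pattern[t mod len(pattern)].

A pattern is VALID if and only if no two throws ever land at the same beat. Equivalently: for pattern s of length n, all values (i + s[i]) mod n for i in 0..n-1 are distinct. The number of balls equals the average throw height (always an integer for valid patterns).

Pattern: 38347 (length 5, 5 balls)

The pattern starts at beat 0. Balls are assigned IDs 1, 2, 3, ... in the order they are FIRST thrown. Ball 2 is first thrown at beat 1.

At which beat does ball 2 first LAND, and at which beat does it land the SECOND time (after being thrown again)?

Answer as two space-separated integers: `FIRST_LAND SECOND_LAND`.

Answer: 9 16

Derivation:
Beat 0 (L): throw ball1 h=3 -> lands@3:R; in-air after throw: [b1@3:R]
Beat 1 (R): throw ball2 h=8 -> lands@9:R; in-air after throw: [b1@3:R b2@9:R]
Beat 2 (L): throw ball3 h=3 -> lands@5:R; in-air after throw: [b1@3:R b3@5:R b2@9:R]
Beat 3 (R): throw ball1 h=4 -> lands@7:R; in-air after throw: [b3@5:R b1@7:R b2@9:R]
Beat 4 (L): throw ball4 h=7 -> lands@11:R; in-air after throw: [b3@5:R b1@7:R b2@9:R b4@11:R]
Beat 5 (R): throw ball3 h=3 -> lands@8:L; in-air after throw: [b1@7:R b3@8:L b2@9:R b4@11:R]
Beat 6 (L): throw ball5 h=8 -> lands@14:L; in-air after throw: [b1@7:R b3@8:L b2@9:R b4@11:R b5@14:L]
Beat 7 (R): throw ball1 h=3 -> lands@10:L; in-air after throw: [b3@8:L b2@9:R b1@10:L b4@11:R b5@14:L]
Beat 8 (L): throw ball3 h=4 -> lands@12:L; in-air after throw: [b2@9:R b1@10:L b4@11:R b3@12:L b5@14:L]
Beat 9 (R): throw ball2 h=7 -> lands@16:L; in-air after throw: [b1@10:L b4@11:R b3@12:L b5@14:L b2@16:L]
Beat 10 (L): throw ball1 h=3 -> lands@13:R; in-air after throw: [b4@11:R b3@12:L b1@13:R b5@14:L b2@16:L]
Beat 11 (R): throw ball4 h=8 -> lands@19:R; in-air after throw: [b3@12:L b1@13:R b5@14:L b2@16:L b4@19:R]
Beat 12 (L): throw ball3 h=3 -> lands@15:R; in-air after throw: [b1@13:R b5@14:L b3@15:R b2@16:L b4@19:R]
Beat 13 (R): throw ball1 h=4 -> lands@17:R; in-air after throw: [b5@14:L b3@15:R b2@16:L b1@17:R b4@19:R]
Beat 14 (L): throw ball5 h=7 -> lands@21:R; in-air after throw: [b3@15:R b2@16:L b1@17:R b4@19:R b5@21:R]
Beat 15 (R): throw ball3 h=3 -> lands@18:L; in-air after throw: [b2@16:L b1@17:R b3@18:L b4@19:R b5@21:R]
Beat 16 (L): throw ball2 h=8 -> lands@24:L; in-air after throw: [b1@17:R b3@18:L b4@19:R b5@21:R b2@24:L]
Ball 2: thrown@1 h=8 -> first land @9; rethrown@9 h=7 -> second land @16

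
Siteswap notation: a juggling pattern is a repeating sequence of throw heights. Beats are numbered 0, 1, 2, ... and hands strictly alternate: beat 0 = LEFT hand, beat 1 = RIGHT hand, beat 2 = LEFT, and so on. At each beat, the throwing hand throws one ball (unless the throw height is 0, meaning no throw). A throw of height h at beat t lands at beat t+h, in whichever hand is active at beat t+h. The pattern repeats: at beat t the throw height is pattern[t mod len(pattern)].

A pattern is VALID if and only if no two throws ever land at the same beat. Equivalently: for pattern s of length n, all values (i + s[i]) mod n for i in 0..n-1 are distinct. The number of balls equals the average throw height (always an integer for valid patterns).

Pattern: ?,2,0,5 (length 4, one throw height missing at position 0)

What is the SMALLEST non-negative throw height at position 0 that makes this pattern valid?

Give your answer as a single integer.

Answer: 1

Derivation:
i=0: s[i]=? (unknown)
i=1: (1 + 2) mod 4 = 3
i=2: (2 + 0) mod 4 = 2
i=3: (3 + 5) mod 4 = 0
Known residues: [0, 2, 3]; need a permutation of 0..3, so missing residue r = 1
Need (0 + s) mod 4 = 1; smallest s = (1 - 0) mod 4 = 1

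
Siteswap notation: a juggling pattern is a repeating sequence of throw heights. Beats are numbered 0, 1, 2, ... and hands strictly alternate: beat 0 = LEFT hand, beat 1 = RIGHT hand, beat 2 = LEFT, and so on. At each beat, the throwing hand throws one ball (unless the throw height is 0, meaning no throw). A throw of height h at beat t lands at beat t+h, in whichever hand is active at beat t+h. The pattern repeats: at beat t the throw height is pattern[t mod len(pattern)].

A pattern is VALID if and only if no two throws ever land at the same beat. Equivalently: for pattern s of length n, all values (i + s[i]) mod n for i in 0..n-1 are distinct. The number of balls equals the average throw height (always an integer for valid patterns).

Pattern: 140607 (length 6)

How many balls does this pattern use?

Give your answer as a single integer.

Pattern = [1, 4, 0, 6, 0, 7], length n = 6
  position 0: throw height = 1, running sum = 1
  position 1: throw height = 4, running sum = 5
  position 2: throw height = 0, running sum = 5
  position 3: throw height = 6, running sum = 11
  position 4: throw height = 0, running sum = 11
  position 5: throw height = 7, running sum = 18
Total sum = 18; balls = sum / n = 18 / 6 = 3

Answer: 3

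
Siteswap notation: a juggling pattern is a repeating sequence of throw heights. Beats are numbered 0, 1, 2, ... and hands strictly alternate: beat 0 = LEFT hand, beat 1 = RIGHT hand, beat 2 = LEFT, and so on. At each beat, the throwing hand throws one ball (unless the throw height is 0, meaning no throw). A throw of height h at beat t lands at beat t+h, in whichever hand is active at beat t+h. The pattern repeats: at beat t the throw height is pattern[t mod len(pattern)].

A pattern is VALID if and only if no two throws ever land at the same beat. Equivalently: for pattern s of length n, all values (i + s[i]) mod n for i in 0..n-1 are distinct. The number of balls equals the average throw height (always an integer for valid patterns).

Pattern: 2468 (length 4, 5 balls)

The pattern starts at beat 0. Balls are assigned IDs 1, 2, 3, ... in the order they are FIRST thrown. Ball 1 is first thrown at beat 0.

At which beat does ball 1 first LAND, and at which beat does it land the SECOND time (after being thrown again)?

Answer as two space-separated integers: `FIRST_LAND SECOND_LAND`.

Answer: 2 8

Derivation:
Beat 0 (L): throw ball1 h=2 -> lands@2:L; in-air after throw: [b1@2:L]
Beat 1 (R): throw ball2 h=4 -> lands@5:R; in-air after throw: [b1@2:L b2@5:R]
Beat 2 (L): throw ball1 h=6 -> lands@8:L; in-air after throw: [b2@5:R b1@8:L]
Beat 3 (R): throw ball3 h=8 -> lands@11:R; in-air after throw: [b2@5:R b1@8:L b3@11:R]
Beat 4 (L): throw ball4 h=2 -> lands@6:L; in-air after throw: [b2@5:R b4@6:L b1@8:L b3@11:R]
Beat 5 (R): throw ball2 h=4 -> lands@9:R; in-air after throw: [b4@6:L b1@8:L b2@9:R b3@11:R]
Beat 6 (L): throw ball4 h=6 -> lands@12:L; in-air after throw: [b1@8:L b2@9:R b3@11:R b4@12:L]
Beat 7 (R): throw ball5 h=8 -> lands@15:R; in-air after throw: [b1@8:L b2@9:R b3@11:R b4@12:L b5@15:R]
Beat 8 (L): throw ball1 h=2 -> lands@10:L; in-air after throw: [b2@9:R b1@10:L b3@11:R b4@12:L b5@15:R]
Ball 1: thrown@0 h=2 -> first land @2; rethrown@2 h=6 -> second land @8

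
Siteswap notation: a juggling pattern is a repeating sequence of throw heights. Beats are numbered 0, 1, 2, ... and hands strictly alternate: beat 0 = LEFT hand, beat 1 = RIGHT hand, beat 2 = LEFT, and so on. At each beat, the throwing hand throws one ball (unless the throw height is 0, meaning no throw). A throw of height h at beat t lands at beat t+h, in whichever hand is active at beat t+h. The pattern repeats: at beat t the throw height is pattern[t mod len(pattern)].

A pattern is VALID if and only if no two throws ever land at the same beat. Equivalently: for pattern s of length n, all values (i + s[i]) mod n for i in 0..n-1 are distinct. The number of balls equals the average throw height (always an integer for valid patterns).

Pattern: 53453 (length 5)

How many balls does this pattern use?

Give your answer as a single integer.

Pattern = [5, 3, 4, 5, 3], length n = 5
  position 0: throw height = 5, running sum = 5
  position 1: throw height = 3, running sum = 8
  position 2: throw height = 4, running sum = 12
  position 3: throw height = 5, running sum = 17
  position 4: throw height = 3, running sum = 20
Total sum = 20; balls = sum / n = 20 / 5 = 4

Answer: 4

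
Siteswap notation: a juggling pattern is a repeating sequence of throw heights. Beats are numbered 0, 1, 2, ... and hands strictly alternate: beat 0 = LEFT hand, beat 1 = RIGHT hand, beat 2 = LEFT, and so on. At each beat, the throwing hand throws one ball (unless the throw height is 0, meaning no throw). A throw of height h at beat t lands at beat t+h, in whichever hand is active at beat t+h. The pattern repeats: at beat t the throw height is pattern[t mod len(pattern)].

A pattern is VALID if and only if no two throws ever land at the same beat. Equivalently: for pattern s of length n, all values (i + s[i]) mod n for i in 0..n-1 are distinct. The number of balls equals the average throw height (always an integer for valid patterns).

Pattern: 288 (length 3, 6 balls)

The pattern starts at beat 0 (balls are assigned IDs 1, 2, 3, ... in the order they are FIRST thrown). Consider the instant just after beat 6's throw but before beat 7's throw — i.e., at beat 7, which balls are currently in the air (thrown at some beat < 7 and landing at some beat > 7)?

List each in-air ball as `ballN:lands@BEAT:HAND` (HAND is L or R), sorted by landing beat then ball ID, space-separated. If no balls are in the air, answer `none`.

Answer: ball5:lands@8:L ball2:lands@9:R ball1:lands@10:L ball4:lands@12:L ball3:lands@13:R

Derivation:
Beat 0 (L): throw ball1 h=2 -> lands@2:L; in-air after throw: [b1@2:L]
Beat 1 (R): throw ball2 h=8 -> lands@9:R; in-air after throw: [b1@2:L b2@9:R]
Beat 2 (L): throw ball1 h=8 -> lands@10:L; in-air after throw: [b2@9:R b1@10:L]
Beat 3 (R): throw ball3 h=2 -> lands@5:R; in-air after throw: [b3@5:R b2@9:R b1@10:L]
Beat 4 (L): throw ball4 h=8 -> lands@12:L; in-air after throw: [b3@5:R b2@9:R b1@10:L b4@12:L]
Beat 5 (R): throw ball3 h=8 -> lands@13:R; in-air after throw: [b2@9:R b1@10:L b4@12:L b3@13:R]
Beat 6 (L): throw ball5 h=2 -> lands@8:L; in-air after throw: [b5@8:L b2@9:R b1@10:L b4@12:L b3@13:R]
Beat 7 (R): throw ball6 h=8 -> lands@15:R; in-air after throw: [b5@8:L b2@9:R b1@10:L b4@12:L b3@13:R b6@15:R]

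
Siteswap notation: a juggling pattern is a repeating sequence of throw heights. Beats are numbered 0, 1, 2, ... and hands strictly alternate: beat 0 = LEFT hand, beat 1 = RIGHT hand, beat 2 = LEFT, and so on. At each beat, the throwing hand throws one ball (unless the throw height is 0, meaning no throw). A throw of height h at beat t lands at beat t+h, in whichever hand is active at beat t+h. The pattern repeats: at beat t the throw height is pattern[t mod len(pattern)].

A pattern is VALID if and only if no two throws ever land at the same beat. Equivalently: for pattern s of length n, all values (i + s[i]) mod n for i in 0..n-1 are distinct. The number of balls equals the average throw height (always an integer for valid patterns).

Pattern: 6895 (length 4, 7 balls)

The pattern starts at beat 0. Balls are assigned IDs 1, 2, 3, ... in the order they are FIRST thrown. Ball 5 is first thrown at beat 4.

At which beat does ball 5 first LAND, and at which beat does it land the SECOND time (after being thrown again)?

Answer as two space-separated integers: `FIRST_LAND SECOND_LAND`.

Beat 0 (L): throw ball1 h=6 -> lands@6:L; in-air after throw: [b1@6:L]
Beat 1 (R): throw ball2 h=8 -> lands@9:R; in-air after throw: [b1@6:L b2@9:R]
Beat 2 (L): throw ball3 h=9 -> lands@11:R; in-air after throw: [b1@6:L b2@9:R b3@11:R]
Beat 3 (R): throw ball4 h=5 -> lands@8:L; in-air after throw: [b1@6:L b4@8:L b2@9:R b3@11:R]
Beat 4 (L): throw ball5 h=6 -> lands@10:L; in-air after throw: [b1@6:L b4@8:L b2@9:R b5@10:L b3@11:R]
Beat 5 (R): throw ball6 h=8 -> lands@13:R; in-air after throw: [b1@6:L b4@8:L b2@9:R b5@10:L b3@11:R b6@13:R]
Beat 6 (L): throw ball1 h=9 -> lands@15:R; in-air after throw: [b4@8:L b2@9:R b5@10:L b3@11:R b6@13:R b1@15:R]
Beat 7 (R): throw ball7 h=5 -> lands@12:L; in-air after throw: [b4@8:L b2@9:R b5@10:L b3@11:R b7@12:L b6@13:R b1@15:R]
Beat 8 (L): throw ball4 h=6 -> lands@14:L; in-air after throw: [b2@9:R b5@10:L b3@11:R b7@12:L b6@13:R b4@14:L b1@15:R]
Beat 9 (R): throw ball2 h=8 -> lands@17:R; in-air after throw: [b5@10:L b3@11:R b7@12:L b6@13:R b4@14:L b1@15:R b2@17:R]
Beat 10 (L): throw ball5 h=9 -> lands@19:R; in-air after throw: [b3@11:R b7@12:L b6@13:R b4@14:L b1@15:R b2@17:R b5@19:R]
Beat 11 (R): throw ball3 h=5 -> lands@16:L; in-air after throw: [b7@12:L b6@13:R b4@14:L b1@15:R b3@16:L b2@17:R b5@19:R]
Beat 12 (L): throw ball7 h=6 -> lands@18:L; in-air after throw: [b6@13:R b4@14:L b1@15:R b3@16:L b2@17:R b7@18:L b5@19:R]
Beat 13 (R): throw ball6 h=8 -> lands@21:R; in-air after throw: [b4@14:L b1@15:R b3@16:L b2@17:R b7@18:L b5@19:R b6@21:R]
Beat 14 (L): throw ball4 h=9 -> lands@23:R; in-air after throw: [b1@15:R b3@16:L b2@17:R b7@18:L b5@19:R b6@21:R b4@23:R]
Beat 15 (R): throw ball1 h=5 -> lands@20:L; in-air after throw: [b3@16:L b2@17:R b7@18:L b5@19:R b1@20:L b6@21:R b4@23:R]
Beat 16 (L): throw ball3 h=6 -> lands@22:L; in-air after throw: [b2@17:R b7@18:L b5@19:R b1@20:L b6@21:R b3@22:L b4@23:R]
Beat 17 (R): throw ball2 h=8 -> lands@25:R; in-air after throw: [b7@18:L b5@19:R b1@20:L b6@21:R b3@22:L b4@23:R b2@25:R]
Beat 18 (L): throw ball7 h=9 -> lands@27:R; in-air after throw: [b5@19:R b1@20:L b6@21:R b3@22:L b4@23:R b2@25:R b7@27:R]
Beat 19 (R): throw ball5 h=5 -> lands@24:L; in-air after throw: [b1@20:L b6@21:R b3@22:L b4@23:R b5@24:L b2@25:R b7@27:R]
Ball 5: thrown@4 h=6 -> first land @10; rethrown@10 h=9 -> second land @19

Answer: 10 19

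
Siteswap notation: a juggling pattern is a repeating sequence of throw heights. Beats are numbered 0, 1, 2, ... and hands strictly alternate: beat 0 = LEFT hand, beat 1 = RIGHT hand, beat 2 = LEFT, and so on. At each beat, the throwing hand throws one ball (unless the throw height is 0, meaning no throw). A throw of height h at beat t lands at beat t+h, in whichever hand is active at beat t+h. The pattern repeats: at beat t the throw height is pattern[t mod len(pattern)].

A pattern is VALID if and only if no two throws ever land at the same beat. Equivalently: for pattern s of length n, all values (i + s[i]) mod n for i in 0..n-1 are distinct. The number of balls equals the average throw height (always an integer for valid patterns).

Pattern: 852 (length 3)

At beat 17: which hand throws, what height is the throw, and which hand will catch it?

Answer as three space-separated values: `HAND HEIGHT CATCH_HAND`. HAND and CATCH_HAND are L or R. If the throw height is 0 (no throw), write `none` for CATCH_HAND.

Answer: R 2 R

Derivation:
Beat 17: 17 mod 2 = 1, so hand = R
Throw height = pattern[17 mod 3] = pattern[2] = 2
Lands at beat 17+2=19, 19 mod 2 = 1, so catch hand = R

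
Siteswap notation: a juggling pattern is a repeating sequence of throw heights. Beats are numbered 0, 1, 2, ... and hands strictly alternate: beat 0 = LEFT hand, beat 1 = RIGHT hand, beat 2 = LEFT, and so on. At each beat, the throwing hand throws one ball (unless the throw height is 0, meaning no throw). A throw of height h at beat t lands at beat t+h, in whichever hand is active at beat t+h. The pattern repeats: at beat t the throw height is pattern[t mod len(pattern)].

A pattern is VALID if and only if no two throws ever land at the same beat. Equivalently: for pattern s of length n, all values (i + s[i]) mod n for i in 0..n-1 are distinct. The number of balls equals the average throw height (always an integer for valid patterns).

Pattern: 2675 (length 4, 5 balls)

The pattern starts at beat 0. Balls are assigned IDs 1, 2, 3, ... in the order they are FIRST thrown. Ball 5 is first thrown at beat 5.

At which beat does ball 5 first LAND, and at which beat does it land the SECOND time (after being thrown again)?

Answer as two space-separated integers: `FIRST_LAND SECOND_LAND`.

Beat 0 (L): throw ball1 h=2 -> lands@2:L; in-air after throw: [b1@2:L]
Beat 1 (R): throw ball2 h=6 -> lands@7:R; in-air after throw: [b1@2:L b2@7:R]
Beat 2 (L): throw ball1 h=7 -> lands@9:R; in-air after throw: [b2@7:R b1@9:R]
Beat 3 (R): throw ball3 h=5 -> lands@8:L; in-air after throw: [b2@7:R b3@8:L b1@9:R]
Beat 4 (L): throw ball4 h=2 -> lands@6:L; in-air after throw: [b4@6:L b2@7:R b3@8:L b1@9:R]
Beat 5 (R): throw ball5 h=6 -> lands@11:R; in-air after throw: [b4@6:L b2@7:R b3@8:L b1@9:R b5@11:R]
Beat 6 (L): throw ball4 h=7 -> lands@13:R; in-air after throw: [b2@7:R b3@8:L b1@9:R b5@11:R b4@13:R]
Beat 7 (R): throw ball2 h=5 -> lands@12:L; in-air after throw: [b3@8:L b1@9:R b5@11:R b2@12:L b4@13:R]
Beat 8 (L): throw ball3 h=2 -> lands@10:L; in-air after throw: [b1@9:R b3@10:L b5@11:R b2@12:L b4@13:R]
Beat 9 (R): throw ball1 h=6 -> lands@15:R; in-air after throw: [b3@10:L b5@11:R b2@12:L b4@13:R b1@15:R]
Beat 10 (L): throw ball3 h=7 -> lands@17:R; in-air after throw: [b5@11:R b2@12:L b4@13:R b1@15:R b3@17:R]
Beat 11 (R): throw ball5 h=5 -> lands@16:L; in-air after throw: [b2@12:L b4@13:R b1@15:R b5@16:L b3@17:R]
Beat 12 (L): throw ball2 h=2 -> lands@14:L; in-air after throw: [b4@13:R b2@14:L b1@15:R b5@16:L b3@17:R]
Beat 13 (R): throw ball4 h=6 -> lands@19:R; in-air after throw: [b2@14:L b1@15:R b5@16:L b3@17:R b4@19:R]
Beat 14 (L): throw ball2 h=7 -> lands@21:R; in-air after throw: [b1@15:R b5@16:L b3@17:R b4@19:R b2@21:R]
Beat 15 (R): throw ball1 h=5 -> lands@20:L; in-air after throw: [b5@16:L b3@17:R b4@19:R b1@20:L b2@21:R]
Beat 16 (L): throw ball5 h=2 -> lands@18:L; in-air after throw: [b3@17:R b5@18:L b4@19:R b1@20:L b2@21:R]
Ball 5: thrown@5 h=6 -> first land @11; rethrown@11 h=5 -> second land @16

Answer: 11 16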